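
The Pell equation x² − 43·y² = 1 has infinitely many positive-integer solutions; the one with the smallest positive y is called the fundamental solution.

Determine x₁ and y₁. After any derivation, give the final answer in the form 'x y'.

3482 531

d=43: √d = [6; 1,1,3,1,5,1,3,1,1,12] (ℓ=10, even), read p_9/q_9
k=0  a_k=6  p_k/q_k = 6/1
k=1  a_k=1  p_k/q_k = 7/1
…
k=3  a_k=3  p_k/q_k = 46/7
…
k=6  a_k=1  p_k/q_k = 400/61
…
k=8  a_k=1  p_k/q_k = 1941/296
k=9  a_k=1  p_k/q_k = 3482/531
(x₁, y₁) = (3482, 531);  3482² − 43·531² = 1 ✓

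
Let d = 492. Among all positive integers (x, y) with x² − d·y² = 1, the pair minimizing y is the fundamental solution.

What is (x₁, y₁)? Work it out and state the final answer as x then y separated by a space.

29767 1342

√492 = [22; 5,1,1,10,1,1,5,44, …], period ℓ=8 (even) → k=7
i=0: a=22 ⇒ p=22, q=1
…
i=2: a=1 ⇒ p=133, q=6
…
i=6: a=1 ⇒ p=5390, q=243
i=7: a=5 ⇒ p=29767, q=1342
(x₁, y₁) = (29767, 1342);  29767² − 492·1342² = 1 ✓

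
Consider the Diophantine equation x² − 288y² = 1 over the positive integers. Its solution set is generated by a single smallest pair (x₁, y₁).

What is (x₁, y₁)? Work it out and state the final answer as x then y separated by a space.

17 1

[16; 1,32] for √288; ℓ=2 ⇒ convergent index 1
k=0  a_k=16  p_k/q_k = 16/1
k=1  a_k=1  p_k/q_k = 17/1
→ (17, 1).  Check: 17²=289, 288·1²=288, difference 1.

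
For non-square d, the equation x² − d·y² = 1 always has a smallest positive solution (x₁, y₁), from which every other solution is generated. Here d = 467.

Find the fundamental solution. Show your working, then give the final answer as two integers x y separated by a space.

d=467: √d = [21; 1,1,1,1,3,…,1,1,42] (ℓ=14, even), read p_13/q_13
a_0=21:  p_0=21·1+0=21,  q_0=21·0+1=1
a_1=1:  p_1=1·21+1=22,  q_1=1·1+0=1
a_2=1:  p_2=1·22+21=43,  q_2=1·1+1=2
…
a_6=3:  p_6=3·389+108=1275,  q_6=3·18+5=59
a_7=21:  p_7=21·1275+389=27164,  q_7=21·59+18=1257
…
a_9=3:  p_9=3·82767+27164=275465,  q_9=3·3830+1257=12747
a_10=1:  p_10=1·275465+82767=358232,  q_10=1·12747+3830=16577
a_11=1:  p_11=1·358232+275465=633697,  q_11=1·16577+12747=29324
a_12=1:  p_12=1·633697+358232=991929,  q_12=1·29324+16577=45901
a_13=1:  p_13=1·991929+633697=1625626,  q_13=1·45901+29324=75225
(x₁, y₁) = (1625626, 75225);  1625626² − 467·75225² = 1 ✓

1625626 75225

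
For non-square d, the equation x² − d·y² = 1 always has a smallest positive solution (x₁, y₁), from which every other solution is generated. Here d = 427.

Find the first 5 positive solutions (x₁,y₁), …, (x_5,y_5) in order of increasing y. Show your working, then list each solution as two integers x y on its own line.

62 3
7687 372
953126 46125
118179937 5719128
14653359062 709125747

√427 = [20; 1,1,1,40, …], period ℓ=4 (even) → k=3
step 0: (20, 1)  from 20·(1,0) + (0,1)
step 1: (21, 1)  from 1·(20,1) + (1,0)
step 2: (41, 2)  from 1·(21,1) + (20,1)
step 3: (62, 3)  from 1·(41,2) + (21,1)
fundamental: x₁=62, y₁=3  (since 3844 − 427·9 = 1)
(x_2, y_2) = (62·62 + 427·3·3, 62·3 + 3·62) = (7687, 372)
(x_3, y_3) = (62·7687 + 427·3·372, 62·372 + 3·7687) = (953126, 46125)
(x_4, y_4) = (62·953126 + 427·3·46125, 62·46125 + 3·953126) = (118179937, 5719128)
(x_5, y_5) = (62·118179937 + 427·3·5719128, 62·5719128 + 3·118179937) = (14653359062, 709125747)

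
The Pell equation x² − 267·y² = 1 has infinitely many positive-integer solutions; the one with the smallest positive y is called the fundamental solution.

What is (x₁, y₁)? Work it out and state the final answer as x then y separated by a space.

2402 147

√267 = [16; 2,1,15,1,2,32, …], period ℓ=6 (even) → k=5
a_0=16:  p_0=16·1+0=16,  q_0=16·0+1=1
…
a_3=15:  p_3=15·49+33=768,  q_3=15·3+2=47
a_4=1:  p_4=1·768+49=817,  q_4=1·47+3=50
a_5=2:  p_5=2·817+768=2402,  q_5=2·50+47=147
(x₁, y₁) = (2402, 147);  2402² − 267·147² = 1 ✓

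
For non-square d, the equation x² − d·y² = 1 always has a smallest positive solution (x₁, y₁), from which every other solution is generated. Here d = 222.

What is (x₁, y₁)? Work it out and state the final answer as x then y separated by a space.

d=222: √d = [14; 1,8,1,28] (ℓ=4, even), read p_3/q_3
i=0: a=14 ⇒ p=14, q=1
i=1: a=1 ⇒ p=15, q=1
i=2: a=8 ⇒ p=134, q=9
i=3: a=1 ⇒ p=149, q=10
fundamental: x₁=149, y₁=10  (since 22201 − 222·100 = 1)

149 10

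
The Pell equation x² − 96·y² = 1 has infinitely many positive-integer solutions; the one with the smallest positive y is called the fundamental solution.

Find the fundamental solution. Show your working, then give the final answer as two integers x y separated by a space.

49 5

√96 → a₀=9, period (1,3,1,18); ℓ=4 even so k=3
i=0: a=9 ⇒ p=9, q=1
i=1: a=1 ⇒ p=10, q=1
i=2: a=3 ⇒ p=39, q=4
i=3: a=1 ⇒ p=49, q=5
(x₁, y₁) = (49, 5);  49² − 96·5² = 1 ✓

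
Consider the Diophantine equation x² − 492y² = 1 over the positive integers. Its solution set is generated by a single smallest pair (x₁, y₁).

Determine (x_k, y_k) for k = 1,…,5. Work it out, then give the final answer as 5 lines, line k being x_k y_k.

[22; 5,1,1,10,1,1,5,44] for √492; ℓ=8 ⇒ convergent index 7
a_0=22:  p_0=22·1+0=22,  q_0=22·0+1=1
a_1=5:  p_1=5·22+1=111,  q_1=5·1+0=5
a_2=1:  p_2=1·111+22=133,  q_2=1·5+1=6
a_3=1:  p_3=1·133+111=244,  q_3=1·6+5=11
…
a_5=1:  p_5=1·2573+244=2817,  q_5=1·116+11=127
a_6=1:  p_6=1·2817+2573=5390,  q_6=1·127+116=243
a_7=5:  p_7=5·5390+2817=29767,  q_7=5·243+127=1342
→ (29767, 1342).  Check: 29767²=886074289, 492·1342²=886074288, difference 1.
(x_2, y_2) = (29767·29767 + 492·1342·1342, 29767·1342 + 1342·29767) = (1772148577, 79894628)
(x_3, y_3) = (29767·1772148577 + 492·1342·79894628, 29767·79894628 + 1342·1772148577) = (105503093353351, 4756446782010)
(x_4, y_4) = (29767·105503093353351 + 492·1342·4756446782010, 29767·4756446782010 + 1342·105503093353351) = (6281021157926249857, 283170302640288712)
(x_5, y_5) = (29767·6281021157926249857 + 492·1342·283170302640288712, 29767·283170302640288712 + 1342·6281021157926249857) = (373934313510478265633287, 16858260792630501398198)

29767 1342
1772148577 79894628
105503093353351 4756446782010
6281021157926249857 283170302640288712
373934313510478265633287 16858260792630501398198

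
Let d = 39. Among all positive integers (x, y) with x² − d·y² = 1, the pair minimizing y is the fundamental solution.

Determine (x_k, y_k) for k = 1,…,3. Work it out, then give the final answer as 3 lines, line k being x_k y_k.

25 4
1249 200
62425 9996

[6; 4,12] for √39; ℓ=2 ⇒ convergent index 1
k=0  a_k=6  p_k/q_k = 6/1
k=1  a_k=4  p_k/q_k = 25/4
fundamental: x₁=25, y₁=4  (since 625 − 39·16 = 1)
n=2: (25,4)∘(25,4) = (25·25+39·4·4, 25·4+4·25) = (1249,200)
n=3: (1249,200)∘(25,4) = (25·1249+39·4·200, 25·200+4·1249) = (62425,9996)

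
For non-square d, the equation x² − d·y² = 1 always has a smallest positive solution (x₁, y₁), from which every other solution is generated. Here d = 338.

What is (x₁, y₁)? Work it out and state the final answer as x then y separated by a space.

114243 6214

√338 = [18; 2,1,1,2,36, …], period ℓ=5 (odd) → k=9
step 0: (18, 1)  from 18·(1,0) + (0,1)
step 1: (37, 2)  from 2·(18,1) + (1,0)
step 2: (55, 3)  from 1·(37,2) + (18,1)
…
step 4: (239, 13)  from 2·(92,5) + (55,3)
step 5: (8696, 473)  from 36·(239,13) + (92,5)
step 6: (17631, 959)  from 2·(8696,473) + (239,13)
…
step 8: (43958, 2391)  from 1·(26327,1432) + (17631,959)
step 9: (114243, 6214)  from 2·(43958,2391) + (26327,1432)
fundamental: x₁=114243, y₁=6214  (since 13051463049 − 338·38613796 = 1)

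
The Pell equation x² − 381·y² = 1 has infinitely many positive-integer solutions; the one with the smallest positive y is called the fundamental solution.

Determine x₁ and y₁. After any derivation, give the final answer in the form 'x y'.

1015 52

√381 = [19; 1,1,12,1,1,38, …], period ℓ=6 (even) → k=5
step 0: (19, 1)  from 19·(1,0) + (0,1)
step 1: (20, 1)  from 1·(19,1) + (1,0)
step 2: (39, 2)  from 1·(20,1) + (19,1)
step 3: (488, 25)  from 12·(39,2) + (20,1)
step 4: (527, 27)  from 1·(488,25) + (39,2)
step 5: (1015, 52)  from 1·(527,27) + (488,25)
fundamental: x₁=1015, y₁=52  (since 1030225 − 381·2704 = 1)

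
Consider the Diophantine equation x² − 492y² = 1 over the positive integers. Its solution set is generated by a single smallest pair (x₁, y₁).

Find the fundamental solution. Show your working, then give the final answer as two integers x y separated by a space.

29767 1342

d=492: √d = [22; 5,1,1,10,1,1,5,44] (ℓ=8, even), read p_7/q_7
k=0  a_k=22  p_k/q_k = 22/1
…
k=2  a_k=1  p_k/q_k = 133/6
…
k=4  a_k=10  p_k/q_k = 2573/116
…
k=6  a_k=1  p_k/q_k = 5390/243
k=7  a_k=5  p_k/q_k = 29767/1342
→ (29767, 1342).  Check: 29767²=886074289, 492·1342²=886074288, difference 1.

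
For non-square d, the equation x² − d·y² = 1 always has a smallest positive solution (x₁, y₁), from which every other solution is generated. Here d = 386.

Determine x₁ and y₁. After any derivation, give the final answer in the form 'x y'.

√386 → a₀=19, period (1,1,1,4,1,18,1,4,1,1,1,38); ℓ=12 even so k=11
a_0=19:  p_0=19·1+0=19,  q_0=19·0+1=1
…
a_3=1:  p_3=1·39+20=59,  q_3=1·2+1=3
…
a_6=18:  p_6=18·334+275=6287,  q_6=18·17+14=320
…
a_10=1:  p_10=1·39392+32771=72163,  q_10=1·2005+1668=3673
a_11=1:  p_11=1·72163+39392=111555,  q_11=1·3673+2005=5678
fundamental: x₁=111555, y₁=5678  (since 12444518025 − 386·32239684 = 1)

111555 5678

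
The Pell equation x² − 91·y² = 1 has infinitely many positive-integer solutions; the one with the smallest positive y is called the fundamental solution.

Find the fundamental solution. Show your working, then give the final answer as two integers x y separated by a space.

1574 165

[9; 1,1,5,1,5,1,1,18] for √91; ℓ=8 ⇒ convergent index 7
step 0: (9, 1)  from 9·(1,0) + (0,1)
…
step 5: (725, 76)  from 5·(124,13) + (105,11)
step 6: (849, 89)  from 1·(725,76) + (124,13)
step 7: (1574, 165)  from 1·(849,89) + (725,76)
→ (1574, 165).  Check: 1574²=2477476, 91·165²=2477475, difference 1.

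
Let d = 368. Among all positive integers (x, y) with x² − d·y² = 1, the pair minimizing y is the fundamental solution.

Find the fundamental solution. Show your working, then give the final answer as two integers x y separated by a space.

[19; 5,2,5,38] for √368; ℓ=4 ⇒ convergent index 3
k=0  a_k=19  p_k/q_k = 19/1
k=1  a_k=5  p_k/q_k = 96/5
k=2  a_k=2  p_k/q_k = 211/11
k=3  a_k=5  p_k/q_k = 1151/60
→ (1151, 60).  Check: 1151²=1324801, 368·60²=1324800, difference 1.

1151 60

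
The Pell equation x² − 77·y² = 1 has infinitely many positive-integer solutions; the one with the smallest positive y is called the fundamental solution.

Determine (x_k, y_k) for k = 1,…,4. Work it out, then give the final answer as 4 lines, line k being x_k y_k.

351 40
246401 28080
172973151 19712120
121426905601 13837880160

√77 = [8; 1,3,2,3,1,16, …], period ℓ=6 (even) → k=5
step 0: (8, 1)  from 8·(1,0) + (0,1)
…
step 2: (35, 4)  from 3·(9,1) + (8,1)
step 3: (79, 9)  from 2·(35,4) + (9,1)
step 4: (272, 31)  from 3·(79,9) + (35,4)
step 5: (351, 40)  from 1·(272,31) + (79,9)
(x₁, y₁) = (351, 40);  351² − 77·40² = 1 ✓
(x_2, y_2) = (351·351 + 77·40·40, 351·40 + 40·351) = (246401, 28080)
(x_3, y_3) = (351·246401 + 77·40·28080, 351·28080 + 40·246401) = (172973151, 19712120)
(x_4, y_4) = (351·172973151 + 77·40·19712120, 351·19712120 + 40·172973151) = (121426905601, 13837880160)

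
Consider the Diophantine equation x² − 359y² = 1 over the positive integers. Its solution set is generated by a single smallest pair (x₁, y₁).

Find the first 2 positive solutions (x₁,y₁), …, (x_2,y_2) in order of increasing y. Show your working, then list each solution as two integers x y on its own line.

√359 → a₀=18, period (1,17,1,36); ℓ=4 even so k=3
i=0: a=18 ⇒ p=18, q=1
i=1: a=1 ⇒ p=19, q=1
i=2: a=17 ⇒ p=341, q=18
i=3: a=1 ⇒ p=360, q=19
(x₁, y₁) = (360, 19);  360² − 359·19² = 1 ✓
(x_2, y_2) = (360·360 + 359·19·19, 360·19 + 19·360) = (259199, 13680)

360 19
259199 13680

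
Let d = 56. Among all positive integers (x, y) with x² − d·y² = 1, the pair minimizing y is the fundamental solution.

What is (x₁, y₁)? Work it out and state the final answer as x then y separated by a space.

15 2

[7; 2,14] for √56; ℓ=2 ⇒ convergent index 1
step 0: (7, 1)  from 7·(1,0) + (0,1)
step 1: (15, 2)  from 2·(7,1) + (1,0)
→ (15, 2).  Check: 15²=225, 56·2²=224, difference 1.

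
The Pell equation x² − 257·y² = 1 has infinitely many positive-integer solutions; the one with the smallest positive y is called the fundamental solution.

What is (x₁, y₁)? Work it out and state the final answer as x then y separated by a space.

513 32

d=257: √d = [16; 32] (ℓ=1, odd), read p_1/q_1
step 0: (16, 1)  from 16·(1,0) + (0,1)
step 1: (513, 32)  from 32·(16,1) + (1,0)
→ (513, 32).  Check: 513²=263169, 257·32²=263168, difference 1.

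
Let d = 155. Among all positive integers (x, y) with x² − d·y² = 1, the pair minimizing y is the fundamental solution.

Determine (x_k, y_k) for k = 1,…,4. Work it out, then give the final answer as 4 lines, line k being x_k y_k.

249 20
124001 9960
61752249 4960060
30752496001 2470099920

d=155: √d = [12; 2,4,2,24] (ℓ=4, even), read p_3/q_3
i=0: a=12 ⇒ p=12, q=1
i=1: a=2 ⇒ p=25, q=2
i=2: a=4 ⇒ p=112, q=9
i=3: a=2 ⇒ p=249, q=20
(x₁, y₁) = (249, 20);  249² − 155·20² = 1 ✓
(249+20√155)^2 = 124001 + 9960√155
(249+20√155)^3 = 61752249 + 4960060√155
(249+20√155)^4 = 30752496001 + 2470099920√155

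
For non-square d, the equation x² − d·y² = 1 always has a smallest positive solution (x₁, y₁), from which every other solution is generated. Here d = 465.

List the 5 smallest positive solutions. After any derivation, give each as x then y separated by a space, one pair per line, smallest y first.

15871 736
503777281 23362112
15990898437631 741560158368
507583097703505921 23538602523554944
16111702671313786506751 747162320561120874080

√465 → a₀=21, period (1,1,3,2,2,2,3,1,1,42); ℓ=10 even so k=9
i=0: a=21 ⇒ p=21, q=1
i=1: a=1 ⇒ p=22, q=1
…
i=3: a=3 ⇒ p=151, q=7
…
i=8: a=1 ⇒ p=8949, q=415
i=9: a=1 ⇒ p=15871, q=736
→ (15871, 736).  Check: 15871²=251888641, 465·736²=251888640, difference 1.
(x_2, y_2) = (15871·15871 + 465·736·736, 15871·736 + 736·15871) = (503777281, 23362112)
(x_3, y_3) = (15871·503777281 + 465·736·23362112, 15871·23362112 + 736·503777281) = (15990898437631, 741560158368)
(x_4, y_4) = (15871·15990898437631 + 465·736·741560158368, 15871·741560158368 + 736·15990898437631) = (507583097703505921, 23538602523554944)
(x_5, y_5) = (15871·507583097703505921 + 465·736·23538602523554944, 15871·23538602523554944 + 736·507583097703505921) = (16111702671313786506751, 747162320561120874080)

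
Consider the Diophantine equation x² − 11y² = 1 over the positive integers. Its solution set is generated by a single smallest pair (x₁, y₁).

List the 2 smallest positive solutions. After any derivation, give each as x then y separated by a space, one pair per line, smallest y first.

10 3
199 60

√11 = [3; 3,6, …], period ℓ=2 (even) → k=1
step 0: (3, 1)  from 3·(1,0) + (0,1)
step 1: (10, 3)  from 3·(3,1) + (1,0)
(x₁, y₁) = (10, 3);  10² − 11·3² = 1 ✓
k=2:  x_2 = 10·10+11·3·3 = 199,  y_2 = 10·3+3·10 = 60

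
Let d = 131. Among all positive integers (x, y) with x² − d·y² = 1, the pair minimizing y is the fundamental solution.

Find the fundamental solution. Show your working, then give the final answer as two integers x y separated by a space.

√131 → a₀=11, period (2,4,11,4,2,22); ℓ=6 even so k=5
i=0: a=11 ⇒ p=11, q=1
i=1: a=2 ⇒ p=23, q=2
i=2: a=4 ⇒ p=103, q=9
…
i=4: a=4 ⇒ p=4727, q=413
i=5: a=2 ⇒ p=10610, q=927
fundamental: x₁=10610, y₁=927  (since 112572100 − 131·859329 = 1)

10610 927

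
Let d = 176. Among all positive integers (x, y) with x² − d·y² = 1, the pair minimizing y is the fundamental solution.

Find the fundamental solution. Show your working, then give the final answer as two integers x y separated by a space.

√176 → a₀=13, period (3,1,3,26); ℓ=4 even so k=3
step 0: (13, 1)  from 13·(1,0) + (0,1)
step 1: (40, 3)  from 3·(13,1) + (1,0)
step 2: (53, 4)  from 1·(40,3) + (13,1)
step 3: (199, 15)  from 3·(53,4) + (40,3)
fundamental: x₁=199, y₁=15  (since 39601 − 176·225 = 1)

199 15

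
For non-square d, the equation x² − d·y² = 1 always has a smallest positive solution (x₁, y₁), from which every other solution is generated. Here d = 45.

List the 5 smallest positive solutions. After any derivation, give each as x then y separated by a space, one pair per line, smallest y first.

161 24
51841 7728
16692641 2488392
5374978561 801254496
1730726404001 258001459320

[6; 1,2,2,2,1,12] for √45; ℓ=6 ⇒ convergent index 5
i=0: a=6 ⇒ p=6, q=1
i=1: a=1 ⇒ p=7, q=1
…
i=4: a=2 ⇒ p=114, q=17
i=5: a=1 ⇒ p=161, q=24
fundamental: x₁=161, y₁=24  (since 25921 − 45·576 = 1)
k=2:  x_2 = 161·161+45·24·24 = 51841,  y_2 = 161·24+24·161 = 7728
k=3:  x_3 = 161·51841+45·24·7728 = 16692641,  y_3 = 161·7728+24·51841 = 2488392
k=4:  x_4 = 161·16692641+45·24·2488392 = 5374978561,  y_4 = 161·2488392+24·16692641 = 801254496
k=5:  x_5 = 161·5374978561+45·24·801254496 = 1730726404001,  y_5 = 161·801254496+24·5374978561 = 258001459320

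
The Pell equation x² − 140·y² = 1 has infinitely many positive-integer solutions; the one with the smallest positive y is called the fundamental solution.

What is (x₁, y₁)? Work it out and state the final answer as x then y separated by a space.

71 6

√140 = [11; 1,4,1,22, …], period ℓ=4 (even) → k=3
i=0: a=11 ⇒ p=11, q=1
i=1: a=1 ⇒ p=12, q=1
i=2: a=4 ⇒ p=59, q=5
i=3: a=1 ⇒ p=71, q=6
→ (71, 6).  Check: 71²=5041, 140·6²=5040, difference 1.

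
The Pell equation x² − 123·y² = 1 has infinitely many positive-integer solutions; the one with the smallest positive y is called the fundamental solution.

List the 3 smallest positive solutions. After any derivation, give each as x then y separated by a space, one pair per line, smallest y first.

122 11
29767 2684
7263026 654885

[11; 11,22] for √123; ℓ=2 ⇒ convergent index 1
step 0: (11, 1)  from 11·(1,0) + (0,1)
step 1: (122, 11)  from 11·(11,1) + (1,0)
(x₁, y₁) = (122, 11);  122² − 123·11² = 1 ✓
n=2: (122,11)∘(122,11) = (122·122+123·11·11, 122·11+11·122) = (29767,2684)
n=3: (29767,2684)∘(122,11) = (122·29767+123·11·2684, 122·2684+11·29767) = (7263026,654885)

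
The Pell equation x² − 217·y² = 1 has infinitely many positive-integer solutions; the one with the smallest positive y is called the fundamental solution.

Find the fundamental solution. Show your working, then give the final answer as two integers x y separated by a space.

√217 = [14; 1,2,1,2,1,…,2,1,28, …], period ℓ=16 (even) → k=15
i=0: a=14 ⇒ p=14, q=1
…
i=3: a=1 ⇒ p=59, q=4
…
i=5: a=1 ⇒ p=221, q=15
…
i=8: a=4 ⇒ p=15055, q=1022
i=9: a=9 ⇒ p=139163, q=9447
…
i=11: a=1 ⇒ p=293381, q=19916
…
i=14: a=2 ⇒ p=2809702, q=190735
i=15: a=1 ⇒ p=3844063, q=260952
fundamental: x₁=3844063, y₁=260952  (since 14776820347969 − 217·68095946304 = 1)

3844063 260952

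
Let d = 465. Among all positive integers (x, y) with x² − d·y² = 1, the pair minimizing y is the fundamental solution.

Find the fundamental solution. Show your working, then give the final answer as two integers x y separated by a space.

15871 736

d=465: √d = [21; 1,1,3,2,2,2,3,1,1,42] (ℓ=10, even), read p_9/q_9
step 0: (21, 1)  from 21·(1,0) + (0,1)
…
step 2: (43, 2)  from 1·(22,1) + (21,1)
step 3: (151, 7)  from 3·(43,2) + (22,1)
step 4: (345, 16)  from 2·(151,7) + (43,2)
…
step 8: (8949, 415)  from 1·(6922,321) + (2027,94)
step 9: (15871, 736)  from 1·(8949,415) + (6922,321)
(x₁, y₁) = (15871, 736);  15871² − 465·736² = 1 ✓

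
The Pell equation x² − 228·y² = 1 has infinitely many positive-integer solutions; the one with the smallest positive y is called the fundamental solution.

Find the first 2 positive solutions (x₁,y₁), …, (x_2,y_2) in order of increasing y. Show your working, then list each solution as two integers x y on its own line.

d=228: √d = [15; 10,30] (ℓ=2, even), read p_1/q_1
step 0: (15, 1)  from 15·(1,0) + (0,1)
step 1: (151, 10)  from 10·(15,1) + (1,0)
(x₁, y₁) = (151, 10);  151² − 228·10² = 1 ✓
n=2: (151,10)∘(151,10) = (151·151+228·10·10, 151·10+10·151) = (45601,3020)

151 10
45601 3020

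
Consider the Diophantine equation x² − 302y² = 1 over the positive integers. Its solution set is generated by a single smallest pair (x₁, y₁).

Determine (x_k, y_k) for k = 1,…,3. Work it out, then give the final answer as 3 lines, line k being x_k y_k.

4276623 246092
36579008568257 2104885414632
312869258720405635599 18003602753159249380

[17; 2,1,1,1,4,…,1,2,34] for √302; ℓ=16 ⇒ convergent index 15
i=0: a=17 ⇒ p=17, q=1
…
i=2: a=1 ⇒ p=52, q=3
…
i=5: a=4 ⇒ p=643, q=37
…
i=7: a=1 ⇒ p=2068, q=119
i=8: a=16 ⇒ p=34513, q=1986
…
i=10: a=2 ⇒ p=107675, q=6196
i=11: a=4 ⇒ p=467281, q=26889
…
i=13: a=1 ⇒ p=1042237, q=59974
i=14: a=1 ⇒ p=1617193, q=93059
i=15: a=2 ⇒ p=4276623, q=246092
(x₁, y₁) = (4276623, 246092);  4276623² − 302·246092² = 1 ✓
n=2: (4276623,246092)∘(4276623,246092) = (4276623·4276623+302·246092·246092, 4276623·246092+246092·4276623) = (36579008568257,2104885414632)
n=3: (36579008568257,2104885414632)∘(4276623,246092) = (4276623·36579008568257+302·246092·2104885414632, 4276623·2104885414632+246092·36579008568257) = (312869258720405635599,18003602753159249380)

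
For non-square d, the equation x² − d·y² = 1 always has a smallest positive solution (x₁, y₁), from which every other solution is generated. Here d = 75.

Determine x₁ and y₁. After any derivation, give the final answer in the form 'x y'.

√75 → a₀=8, period (1,1,1,16); ℓ=4 even so k=3
i=0: a=8 ⇒ p=8, q=1
i=1: a=1 ⇒ p=9, q=1
i=2: a=1 ⇒ p=17, q=2
i=3: a=1 ⇒ p=26, q=3
(x₁, y₁) = (26, 3);  26² − 75·3² = 1 ✓

26 3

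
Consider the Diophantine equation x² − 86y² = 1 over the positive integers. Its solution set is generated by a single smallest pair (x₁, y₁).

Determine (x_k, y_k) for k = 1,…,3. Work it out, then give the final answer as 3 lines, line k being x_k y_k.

√86 = [9; 3,1,1,1,8,1,1,1,3,18, …], period ℓ=10 (even) → k=9
i=0: a=9 ⇒ p=9, q=1
…
i=5: a=8 ⇒ p=881, q=95
i=6: a=1 ⇒ p=983, q=106
…
i=8: a=1 ⇒ p=2847, q=307
i=9: a=3 ⇒ p=10405, q=1122
→ (10405, 1122).  Check: 10405²=108264025, 86·1122²=108264024, difference 1.
n=2: (10405,1122)∘(10405,1122) = (10405·10405+86·1122·1122, 10405·1122+1122·10405) = (216528049,23348820)
n=3: (216528049,23348820)∘(10405,1122) = (10405·216528049+86·1122·23348820, 10405·23348820+1122·216528049) = (4505948689285,485888943078)

10405 1122
216528049 23348820
4505948689285 485888943078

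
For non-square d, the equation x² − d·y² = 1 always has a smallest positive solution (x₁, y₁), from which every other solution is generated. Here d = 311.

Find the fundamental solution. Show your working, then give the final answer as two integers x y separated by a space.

16883880 957397

√311 = [17; 1,1,1,2,1,…,1,1,34, …], period ℓ=16 (even) → k=15
i=0: a=17 ⇒ p=17, q=1
…
i=3: a=1 ⇒ p=53, q=3
…
i=11: a=1 ⇒ p=1594239, q=90401
i=12: a=2 ⇒ p=4565134, q=258865
…
i=14: a=1 ⇒ p=10724507, q=608131
i=15: a=1 ⇒ p=16883880, q=957397
fundamental: x₁=16883880, y₁=957397  (since 285065403854400 − 311·916609015609 = 1)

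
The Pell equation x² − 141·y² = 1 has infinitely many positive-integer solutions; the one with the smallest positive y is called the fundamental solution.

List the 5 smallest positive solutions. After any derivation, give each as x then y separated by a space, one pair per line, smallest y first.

95 8
18049 1520
3429215 288792
651532801 54868960
123787802975 10424813608

√141 → a₀=11, period (1,6,1,22); ℓ=4 even so k=3
step 0: (11, 1)  from 11·(1,0) + (0,1)
…
step 2: (83, 7)  from 6·(12,1) + (11,1)
step 3: (95, 8)  from 1·(83,7) + (12,1)
→ (95, 8).  Check: 95²=9025, 141·8²=9024, difference 1.
(x_2, y_2) = (95·95 + 141·8·8, 95·8 + 8·95) = (18049, 1520)
(x_3, y_3) = (95·18049 + 141·8·1520, 95·1520 + 8·18049) = (3429215, 288792)
(x_4, y_4) = (95·3429215 + 141·8·288792, 95·288792 + 8·3429215) = (651532801, 54868960)
(x_5, y_5) = (95·651532801 + 141·8·54868960, 95·54868960 + 8·651532801) = (123787802975, 10424813608)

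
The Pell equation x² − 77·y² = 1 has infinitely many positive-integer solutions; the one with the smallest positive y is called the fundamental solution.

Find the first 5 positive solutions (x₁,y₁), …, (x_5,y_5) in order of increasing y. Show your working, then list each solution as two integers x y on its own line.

d=77: √d = [8; 1,3,2,3,1,16] (ℓ=6, even), read p_5/q_5
k=0  a_k=8  p_k/q_k = 8/1
…
k=3  a_k=2  p_k/q_k = 79/9
k=4  a_k=3  p_k/q_k = 272/31
k=5  a_k=1  p_k/q_k = 351/40
fundamental: x₁=351, y₁=40  (since 123201 − 77·1600 = 1)
k=2:  x_2 = 351·351+77·40·40 = 246401,  y_2 = 351·40+40·351 = 28080
k=3:  x_3 = 351·246401+77·40·28080 = 172973151,  y_3 = 351·28080+40·246401 = 19712120
k=4:  x_4 = 351·172973151+77·40·19712120 = 121426905601,  y_4 = 351·19712120+40·172973151 = 13837880160
k=5:  x_5 = 351·121426905601+77·40·13837880160 = 85241514758751,  y_5 = 351·13837880160+40·121426905601 = 9714172160200

351 40
246401 28080
172973151 19712120
121426905601 13837880160
85241514758751 9714172160200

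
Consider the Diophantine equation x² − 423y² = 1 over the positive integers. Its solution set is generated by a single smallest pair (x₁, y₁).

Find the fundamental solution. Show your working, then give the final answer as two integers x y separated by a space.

[20; 1,1,3,4,3,1,1,40] for √423; ℓ=8 ⇒ convergent index 7
k=0  a_k=20  p_k/q_k = 20/1
k=1  a_k=1  p_k/q_k = 21/1
k=2  a_k=1  p_k/q_k = 41/2
k=3  a_k=3  p_k/q_k = 144/7
…
k=5  a_k=3  p_k/q_k = 1995/97
k=6  a_k=1  p_k/q_k = 2612/127
k=7  a_k=1  p_k/q_k = 4607/224
(x₁, y₁) = (4607, 224);  4607² − 423·224² = 1 ✓

4607 224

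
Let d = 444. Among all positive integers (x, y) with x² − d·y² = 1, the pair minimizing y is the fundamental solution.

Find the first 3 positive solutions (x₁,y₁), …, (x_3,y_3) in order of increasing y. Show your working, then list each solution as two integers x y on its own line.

295 14
174049 8260
102688615 4873386

√444 → a₀=21, period (14,42); ℓ=2 even so k=1
step 0: (21, 1)  from 21·(1,0) + (0,1)
step 1: (295, 14)  from 14·(21,1) + (1,0)
(x₁, y₁) = (295, 14);  295² − 444·14² = 1 ✓
(x_2, y_2) = (295·295 + 444·14·14, 295·14 + 14·295) = (174049, 8260)
(x_3, y_3) = (295·174049 + 444·14·8260, 295·8260 + 14·174049) = (102688615, 4873386)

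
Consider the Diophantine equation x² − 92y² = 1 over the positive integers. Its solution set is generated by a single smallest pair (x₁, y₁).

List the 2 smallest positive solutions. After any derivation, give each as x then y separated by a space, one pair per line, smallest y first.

[9; 1,1,2,4,2,1,1,18] for √92; ℓ=8 ⇒ convergent index 7
k=0  a_k=9  p_k/q_k = 9/1
…
k=5  a_k=2  p_k/q_k = 470/49
k=6  a_k=1  p_k/q_k = 681/71
k=7  a_k=1  p_k/q_k = 1151/120
fundamental: x₁=1151, y₁=120  (since 1324801 − 92·14400 = 1)
n=2: (1151,120)∘(1151,120) = (1151·1151+92·120·120, 1151·120+120·1151) = (2649601,276240)

1151 120
2649601 276240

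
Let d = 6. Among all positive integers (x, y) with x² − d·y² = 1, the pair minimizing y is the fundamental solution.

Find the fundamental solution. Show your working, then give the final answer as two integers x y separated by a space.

5 2

d=6: √d = [2; 2,4] (ℓ=2, even), read p_1/q_1
k=0  a_k=2  p_k/q_k = 2/1
k=1  a_k=2  p_k/q_k = 5/2
(x₁, y₁) = (5, 2);  5² − 6·2² = 1 ✓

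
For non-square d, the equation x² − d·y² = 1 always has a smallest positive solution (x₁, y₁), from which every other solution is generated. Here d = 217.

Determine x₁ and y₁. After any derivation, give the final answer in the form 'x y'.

3844063 260952

√217 = [14; 1,2,1,2,1,…,2,1,28, …], period ℓ=16 (even) → k=15
step 0: (14, 1)  from 14·(1,0) + (0,1)
step 1: (15, 1)  from 1·(14,1) + (1,0)
step 2: (44, 3)  from 2·(15,1) + (14,1)
…
step 4: (162, 11)  from 2·(59,4) + (44,3)
…
step 6: (383, 26)  from 1·(221,15) + (162,11)
…
step 10: (154218, 10469)  from 1·(139163,9447) + (15055,1022)
…
step 14: (2809702, 190735)  from 2·(1034361,70217) + (740980,50301)
step 15: (3844063, 260952)  from 1·(2809702,190735) + (1034361,70217)
(x₁, y₁) = (3844063, 260952);  3844063² − 217·260952² = 1 ✓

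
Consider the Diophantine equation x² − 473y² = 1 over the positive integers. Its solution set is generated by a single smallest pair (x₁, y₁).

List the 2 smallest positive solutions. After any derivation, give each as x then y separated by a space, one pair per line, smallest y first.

d=473: √d = [21; 1,2,1,42] (ℓ=4, even), read p_3/q_3
a_0=21:  p_0=21·1+0=21,  q_0=21·0+1=1
…
a_2=2:  p_2=2·22+21=65,  q_2=2·1+1=3
a_3=1:  p_3=1·65+22=87,  q_3=1·3+1=4
→ (87, 4).  Check: 87²=7569, 473·4²=7568, difference 1.
n=2: (87,4)∘(87,4) = (87·87+473·4·4, 87·4+4·87) = (15137,696)

87 4
15137 696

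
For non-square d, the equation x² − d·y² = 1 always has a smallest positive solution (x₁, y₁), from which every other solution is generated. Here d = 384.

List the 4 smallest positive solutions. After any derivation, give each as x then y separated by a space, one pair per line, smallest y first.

4801 245
46099201 2352490
442644523201 22588608735
4250272665676801 216895818720980

d=384: √d = [19; 1,1,2,9,2,1,1,38] (ℓ=8, even), read p_7/q_7
step 0: (19, 1)  from 19·(1,0) + (0,1)
step 1: (20, 1)  from 1·(19,1) + (1,0)
…
step 3: (98, 5)  from 2·(39,2) + (20,1)
step 4: (921, 47)  from 9·(98,5) + (39,2)
…
step 6: (2861, 146)  from 1·(1940,99) + (921,47)
step 7: (4801, 245)  from 1·(2861,146) + (1940,99)
fundamental: x₁=4801, y₁=245  (since 23049601 − 384·60025 = 1)
(x_2, y_2) = (4801·4801 + 384·245·245, 4801·245 + 245·4801) = (46099201, 2352490)
(x_3, y_3) = (4801·46099201 + 384·245·2352490, 4801·2352490 + 245·46099201) = (442644523201, 22588608735)
(x_4, y_4) = (4801·442644523201 + 384·245·22588608735, 4801·22588608735 + 245·442644523201) = (4250272665676801, 216895818720980)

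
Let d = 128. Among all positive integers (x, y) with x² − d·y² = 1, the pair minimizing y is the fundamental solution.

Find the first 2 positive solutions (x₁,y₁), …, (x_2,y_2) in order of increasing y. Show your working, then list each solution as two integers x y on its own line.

577 51
665857 58854

√128 = [11; 3,5,3,22, …], period ℓ=4 (even) → k=3
i=0: a=11 ⇒ p=11, q=1
i=1: a=3 ⇒ p=34, q=3
i=2: a=5 ⇒ p=181, q=16
i=3: a=3 ⇒ p=577, q=51
(x₁, y₁) = (577, 51);  577² − 128·51² = 1 ✓
n=2: (577,51)∘(577,51) = (577·577+128·51·51, 577·51+51·577) = (665857,58854)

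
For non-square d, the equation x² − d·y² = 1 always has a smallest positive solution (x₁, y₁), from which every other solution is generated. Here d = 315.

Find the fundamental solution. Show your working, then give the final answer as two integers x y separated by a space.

d=315: √d = [17; 1,2,1,34] (ℓ=4, even), read p_3/q_3
step 0: (17, 1)  from 17·(1,0) + (0,1)
…
step 2: (53, 3)  from 2·(18,1) + (17,1)
step 3: (71, 4)  from 1·(53,3) + (18,1)
fundamental: x₁=71, y₁=4  (since 5041 − 315·16 = 1)

71 4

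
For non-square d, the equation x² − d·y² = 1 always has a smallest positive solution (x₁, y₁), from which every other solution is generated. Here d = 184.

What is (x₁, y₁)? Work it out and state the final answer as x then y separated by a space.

24335 1794

√184 → a₀=13, period (1,1,3,2,1,2,1,2,3,1,1,26); ℓ=12 even so k=11
i=0: a=13 ⇒ p=13, q=1
…
i=3: a=3 ⇒ p=95, q=7
…
i=6: a=2 ⇒ p=841, q=62
i=7: a=1 ⇒ p=1153, q=85
…
i=10: a=1 ⇒ p=13741, q=1013
i=11: a=1 ⇒ p=24335, q=1794
(x₁, y₁) = (24335, 1794);  24335² − 184·1794² = 1 ✓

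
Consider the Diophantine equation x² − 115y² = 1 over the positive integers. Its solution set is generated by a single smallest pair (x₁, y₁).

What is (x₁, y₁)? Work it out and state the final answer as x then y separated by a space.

d=115: √d = [10; 1,2,1,1,1,1,1,2,1,20] (ℓ=10, even), read p_9/q_9
i=0: a=10 ⇒ p=10, q=1
i=1: a=1 ⇒ p=11, q=1
…
i=3: a=1 ⇒ p=43, q=4
…
i=6: a=1 ⇒ p=193, q=18
i=7: a=1 ⇒ p=311, q=29
i=8: a=2 ⇒ p=815, q=76
i=9: a=1 ⇒ p=1126, q=105
fundamental: x₁=1126, y₁=105  (since 1267876 − 115·11025 = 1)

1126 105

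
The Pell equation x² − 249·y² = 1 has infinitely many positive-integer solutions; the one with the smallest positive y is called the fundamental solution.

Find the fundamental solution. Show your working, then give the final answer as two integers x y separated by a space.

√249 = [15; 1,3,1,1,5,…,3,1,30, …], period ℓ=16 (even) → k=15
k=0  a_k=15  p_k/q_k = 15/1
k=1  a_k=1  p_k/q_k = 16/1
…
k=3  a_k=1  p_k/q_k = 79/5
k=4  a_k=1  p_k/q_k = 142/9
k=5  a_k=5  p_k/q_k = 789/50
k=6  a_k=1  p_k/q_k = 931/59
k=7  a_k=3  p_k/q_k = 3582/227
…
k=9  a_k=3  p_k/q_k = 113835/7214
k=10  a_k=1  p_k/q_k = 150586/9543
k=11  a_k=5  p_k/q_k = 866765/54929
k=12  a_k=1  p_k/q_k = 1017351/64472
k=13  a_k=1  p_k/q_k = 1884116/119401
k=14  a_k=3  p_k/q_k = 6669699/422675
k=15  a_k=1  p_k/q_k = 8553815/542076
(x₁, y₁) = (8553815, 542076);  8553815² − 249·542076² = 1 ✓

8553815 542076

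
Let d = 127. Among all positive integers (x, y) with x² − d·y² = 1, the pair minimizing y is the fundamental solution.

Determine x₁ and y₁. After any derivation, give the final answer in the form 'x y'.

4730624 419775

√127 = [11; 3,1,2,2,7,11,7,2,2,1,3,22, …], period ℓ=12 (even) → k=11
i=0: a=11 ⇒ p=11, q=1
…
i=2: a=1 ⇒ p=45, q=4
i=3: a=2 ⇒ p=124, q=11
i=4: a=2 ⇒ p=293, q=26
…
i=7: a=7 ⇒ p=171701, q=15236
…
i=9: a=2 ⇒ p=906941, q=80478
i=10: a=1 ⇒ p=1274561, q=113099
i=11: a=3 ⇒ p=4730624, q=419775
→ (4730624, 419775).  Check: 4730624²=22378803429376, 127·419775²=22378803429375, difference 1.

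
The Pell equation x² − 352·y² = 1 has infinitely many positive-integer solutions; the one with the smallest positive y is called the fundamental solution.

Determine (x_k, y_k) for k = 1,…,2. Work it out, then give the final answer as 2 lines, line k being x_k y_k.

√352 → a₀=18, period (1,3,5,9,5,3,1,36); ℓ=8 even so k=7
i=0: a=18 ⇒ p=18, q=1
i=1: a=1 ⇒ p=19, q=1
i=2: a=3 ⇒ p=75, q=4
…
i=4: a=9 ⇒ p=3621, q=193
…
i=6: a=3 ⇒ p=59118, q=3151
i=7: a=1 ⇒ p=77617, q=4137
(x₁, y₁) = (77617, 4137);  77617² − 352·4137² = 1 ✓
(77617+4137√352)^2 = 12048797377 + 642203058√352

77617 4137
12048797377 642203058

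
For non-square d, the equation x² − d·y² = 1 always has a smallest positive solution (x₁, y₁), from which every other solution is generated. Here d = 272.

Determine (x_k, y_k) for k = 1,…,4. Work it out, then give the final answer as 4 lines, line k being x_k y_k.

33 2
2177 132
143649 8710
9478657 574728

d=272: √d = [16; 2,32] (ℓ=2, even), read p_1/q_1
step 0: (16, 1)  from 16·(1,0) + (0,1)
step 1: (33, 2)  from 2·(16,1) + (1,0)
(x₁, y₁) = (33, 2);  33² − 272·2² = 1 ✓
(33+2√272)^2 = 2177 + 132√272
(33+2√272)^3 = 143649 + 8710√272
(33+2√272)^4 = 9478657 + 574728√272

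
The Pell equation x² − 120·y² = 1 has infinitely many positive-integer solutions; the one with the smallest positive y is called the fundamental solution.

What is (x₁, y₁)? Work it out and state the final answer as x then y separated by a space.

11 1

d=120: √d = [10; 1,20] (ℓ=2, even), read p_1/q_1
k=0  a_k=10  p_k/q_k = 10/1
k=1  a_k=1  p_k/q_k = 11/1
→ (11, 1).  Check: 11²=121, 120·1²=120, difference 1.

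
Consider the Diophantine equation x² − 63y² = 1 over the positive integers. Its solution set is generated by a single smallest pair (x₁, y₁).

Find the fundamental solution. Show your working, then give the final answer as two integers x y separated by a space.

√63 → a₀=7, period (1,14); ℓ=2 even so k=1
k=0  a_k=7  p_k/q_k = 7/1
k=1  a_k=1  p_k/q_k = 8/1
(x₁, y₁) = (8, 1);  8² − 63·1² = 1 ✓

8 1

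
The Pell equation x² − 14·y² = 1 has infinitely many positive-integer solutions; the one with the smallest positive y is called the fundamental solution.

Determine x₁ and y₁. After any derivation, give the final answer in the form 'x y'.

15 4

[3; 1,2,1,6] for √14; ℓ=4 ⇒ convergent index 3
k=0  a_k=3  p_k/q_k = 3/1
k=1  a_k=1  p_k/q_k = 4/1
k=2  a_k=2  p_k/q_k = 11/3
k=3  a_k=1  p_k/q_k = 15/4
→ (15, 4).  Check: 15²=225, 14·4²=224, difference 1.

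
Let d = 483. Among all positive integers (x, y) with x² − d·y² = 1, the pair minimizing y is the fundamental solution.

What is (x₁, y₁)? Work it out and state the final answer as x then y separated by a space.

[21; 1,42] for √483; ℓ=2 ⇒ convergent index 1
k=0  a_k=21  p_k/q_k = 21/1
k=1  a_k=1  p_k/q_k = 22/1
(x₁, y₁) = (22, 1);  22² − 483·1² = 1 ✓

22 1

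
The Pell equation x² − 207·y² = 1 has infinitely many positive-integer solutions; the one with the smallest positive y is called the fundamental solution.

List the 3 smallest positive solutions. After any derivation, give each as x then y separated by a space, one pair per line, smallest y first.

[14; 2,1,1,2,1,1,2,28] for √207; ℓ=8 ⇒ convergent index 7
k=0  a_k=14  p_k/q_k = 14/1
k=1  a_k=2  p_k/q_k = 29/2
k=2  a_k=1  p_k/q_k = 43/3
…
k=6  a_k=1  p_k/q_k = 446/31
k=7  a_k=2  p_k/q_k = 1151/80
→ (1151, 80).  Check: 1151²=1324801, 207·80²=1324800, difference 1.
(1151+80√207)^2 = 2649601 + 184160√207
(1151+80√207)^3 = 6099380351 + 423936240√207

1151 80
2649601 184160
6099380351 423936240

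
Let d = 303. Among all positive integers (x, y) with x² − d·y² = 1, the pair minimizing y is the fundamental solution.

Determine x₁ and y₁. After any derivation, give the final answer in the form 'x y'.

√303 = [17; 2,2,5,2,2,34, …], period ℓ=6 (even) → k=5
i=0: a=17 ⇒ p=17, q=1
…
i=4: a=2 ⇒ p=1027, q=59
i=5: a=2 ⇒ p=2524, q=145
→ (2524, 145).  Check: 2524²=6370576, 303·145²=6370575, difference 1.

2524 145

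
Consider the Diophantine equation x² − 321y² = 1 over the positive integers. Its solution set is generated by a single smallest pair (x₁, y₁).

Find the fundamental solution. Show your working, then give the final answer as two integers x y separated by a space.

d=321: √d = [17; 1,10,1,34] (ℓ=4, even), read p_3/q_3
a_0=17:  p_0=17·1+0=17,  q_0=17·0+1=1
…
a_2=10:  p_2=10·18+17=197,  q_2=10·1+1=11
a_3=1:  p_3=1·197+18=215,  q_3=1·11+1=12
(x₁, y₁) = (215, 12);  215² − 321·12² = 1 ✓

215 12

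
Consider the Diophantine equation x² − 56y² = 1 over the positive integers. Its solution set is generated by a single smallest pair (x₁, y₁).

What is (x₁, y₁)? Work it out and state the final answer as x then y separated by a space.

[7; 2,14] for √56; ℓ=2 ⇒ convergent index 1
i=0: a=7 ⇒ p=7, q=1
i=1: a=2 ⇒ p=15, q=2
fundamental: x₁=15, y₁=2  (since 225 − 56·4 = 1)

15 2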